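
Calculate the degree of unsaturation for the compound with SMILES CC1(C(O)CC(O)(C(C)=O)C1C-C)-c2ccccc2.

Molecular formula from the SMILES: C16H22O3.
DoU = (2C + 2 + N − H − X)/2 = (2·16 + 2 + 0 − 22 − 0)/2 = 12/2 = 6.
(Structurally: 2 ring(s) + 4 π bond(s) = 6.)

6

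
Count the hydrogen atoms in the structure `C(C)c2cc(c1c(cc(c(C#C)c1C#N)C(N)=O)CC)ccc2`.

18

Hydrogens are implicit in SMILES; fill each atom to its normal valence:
  7 × C (aromatic): no H
  5 × C (aromatic): 1 H each → 5
  3 × C: no H
  2 × C: 3 H each → 6
  2 × C: 2 H each → 4
  1 × C: 1 H
  1 × N: 2 H
  1 × N: no H
  1 × O: no H
  Total hydrogens = 18.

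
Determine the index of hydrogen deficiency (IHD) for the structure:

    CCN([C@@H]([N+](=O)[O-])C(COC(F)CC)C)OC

Molecular formula from the SMILES: C10H21FN2O4.
DoU = (2C + 2 + N − H − X)/2 = (2·10 + 2 + 2 − 21 − 1)/2 = 2/2 = 1.
(Structurally: 0 ring(s) + 1 π bond(s) = 1.)

1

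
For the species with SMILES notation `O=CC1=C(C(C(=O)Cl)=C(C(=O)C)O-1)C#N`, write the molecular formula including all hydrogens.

Heavy atoms from the SMILES: 9 C, 1 Cl, 1 N, 4 O.
Implicit hydrogens by atom environment:
  4 × C (aromatic): no H
  3 × C: no H
  3 × O: no H
  1 × C: 3 H
  1 × C: 1 H
  1 × Cl: no H
  1 × N: no H
  1 × O (aromatic): no H
  Total hydrogens = 4.
Molecular formula: C9H4ClNO4

C9H4ClNO4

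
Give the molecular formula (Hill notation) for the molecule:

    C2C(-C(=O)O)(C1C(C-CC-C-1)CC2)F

Heavy atoms from the SMILES: 11 C, 1 F, 2 O.
Implicit hydrogens by atom environment:
  7 × C: 2 H each → 14
  2 × C: 1 H each → 2
  2 × C: no H
  1 × F: no H
  1 × O: 1 H
  1 × O: no H
  Total hydrogens = 17.
Molecular formula: C11H17FO2

C11H17FO2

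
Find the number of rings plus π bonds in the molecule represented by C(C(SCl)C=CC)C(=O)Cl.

Molecular formula from the SMILES: C6H8Cl2OS.
DoU = (2C + 2 + N − H − X)/2 = (2·6 + 2 + 0 − 8 − 2)/2 = 4/2 = 2.
(Structurally: 0 ring(s) + 2 π bond(s) = 2.)

2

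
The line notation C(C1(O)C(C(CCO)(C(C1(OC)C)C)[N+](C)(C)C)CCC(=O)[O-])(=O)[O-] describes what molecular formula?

C17H30NO7-

Heavy atoms from the SMILES: 17 C, 1 N, 7 O.
Implicit hydrogens by atom environment:
  6 × C: 3 H each → 18
  5 × C: no H
  4 × C: 2 H each → 8
  3 × O: no H
  2 × C: 1 H each → 2
  2 × O: 1 H each → 2
  2 × O (charge -1): no H
  1 × N (charge +1): no H
  Total hydrogens = 30.
Net charge -1.
Molecular formula: C17H30NO7-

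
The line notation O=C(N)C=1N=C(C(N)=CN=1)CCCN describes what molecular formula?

Heavy atoms from the SMILES: 8 C, 5 N, 1 O.
Implicit hydrogens by atom environment:
  3 × C: 2 H each → 6
  3 × C (aromatic): no H
  3 × N: 2 H each → 6
  2 × N (aromatic): no H
  1 × C (aromatic): 1 H
  1 × C: no H
  1 × O: no H
  Total hydrogens = 13.
Molecular formula: C8H13N5O

C8H13N5O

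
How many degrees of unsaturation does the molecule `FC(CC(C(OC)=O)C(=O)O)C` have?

2

Molecular formula from the SMILES: C7H11FO4.
DoU = (2C + 2 + N − H − X)/2 = (2·7 + 2 + 0 − 11 − 1)/2 = 4/2 = 2.
(Structurally: 0 ring(s) + 2 π bond(s) = 2.)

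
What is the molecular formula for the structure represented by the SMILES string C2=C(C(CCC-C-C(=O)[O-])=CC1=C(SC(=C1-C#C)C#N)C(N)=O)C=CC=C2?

C21H17N2O3S-

Heavy atoms from the SMILES: 21 C, 2 N, 3 O, 1 S.
Implicit hydrogens by atom environment:
  5 × C (aromatic): 1 H each → 5
  5 × C (aromatic): no H
  5 × C: no H
  4 × C: 2 H each → 8
  2 × C: 1 H each → 2
  2 × O: no H
  1 × N: 2 H
  1 × N: no H
  1 × O (charge -1): no H
  1 × S (aromatic): no H
  Total hydrogens = 17.
Net charge -1.
Molecular formula: C21H17N2O3S-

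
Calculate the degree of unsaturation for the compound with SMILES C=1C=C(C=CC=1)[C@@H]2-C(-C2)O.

5

Molecular formula from the SMILES: C9H10O.
DoU = (2C + 2 + N − H − X)/2 = (2·9 + 2 + 0 − 10 − 0)/2 = 10/2 = 5.
(Structurally: 2 ring(s) + 3 π bond(s) = 5.)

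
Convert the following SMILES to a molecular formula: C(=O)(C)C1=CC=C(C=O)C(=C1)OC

Heavy atoms from the SMILES: 10 C, 3 O.
Implicit hydrogens by atom environment:
  3 × C (aromatic): 1 H each → 3
  3 × C (aromatic): no H
  3 × O: no H
  2 × C: 3 H each → 6
  1 × C: 1 H
  1 × C: no H
  Total hydrogens = 10.
Molecular formula: C10H10O3

C10H10O3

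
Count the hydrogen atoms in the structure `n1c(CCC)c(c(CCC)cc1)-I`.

16

Hydrogens are implicit in SMILES; fill each atom to its normal valence:
  4 × C: 2 H each → 8
  3 × C (aromatic): no H
  2 × C: 3 H each → 6
  2 × C (aromatic): 1 H each → 2
  1 × I: no H
  1 × N (aromatic): no H
  Total hydrogens = 16.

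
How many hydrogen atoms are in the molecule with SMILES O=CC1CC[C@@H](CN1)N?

Hydrogens are implicit in SMILES; fill each atom to its normal valence:
  3 × C: 2 H each → 6
  3 × C: 1 H each → 3
  1 × N: 2 H
  1 × N: 1 H
  1 × O: no H
  Total hydrogens = 12.

12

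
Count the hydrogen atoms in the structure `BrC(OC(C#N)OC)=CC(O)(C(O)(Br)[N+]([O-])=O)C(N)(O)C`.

13

Hydrogens are implicit in SMILES; fill each atom to its normal valence:
  5 × C: no H
  3 × O: 1 H each → 3
  3 × O: no H
  2 × Br: no H
  2 × C: 3 H each → 6
  2 × C: 1 H each → 2
  1 × N: 2 H
  1 × N (charge +1): no H
  1 × N: no H
  1 × O (charge -1): no H
  Total hydrogens = 13.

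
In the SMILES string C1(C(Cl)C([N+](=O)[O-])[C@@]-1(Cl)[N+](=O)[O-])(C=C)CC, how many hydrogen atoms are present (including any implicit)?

10

Hydrogens are implicit in SMILES; fill each atom to its normal valence:
  3 × C: 1 H each → 3
  2 × C: 2 H each → 4
  2 × C: no H
  2 × Cl: no H
  2 × N (charge +1): no H
  2 × O: no H
  2 × O (charge -1): no H
  1 × C: 3 H
  Total hydrogens = 10.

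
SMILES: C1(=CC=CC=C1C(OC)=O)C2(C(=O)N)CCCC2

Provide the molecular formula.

Heavy atoms from the SMILES: 14 C, 1 N, 3 O.
Implicit hydrogens by atom environment:
  4 × C: 2 H each → 8
  4 × C (aromatic): 1 H each → 4
  3 × C: no H
  3 × O: no H
  2 × C (aromatic): no H
  1 × C: 3 H
  1 × N: 2 H
  Total hydrogens = 17.
Molecular formula: C14H17NO3

C14H17NO3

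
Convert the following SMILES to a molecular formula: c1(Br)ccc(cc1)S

Heavy atoms from the SMILES: 1 Br, 6 C, 1 S.
Implicit hydrogens by atom environment:
  4 × C (aromatic): 1 H each → 4
  2 × C (aromatic): no H
  1 × Br: no H
  1 × S: 1 H
  Total hydrogens = 5.
Molecular formula: C6H5BrS

C6H5BrS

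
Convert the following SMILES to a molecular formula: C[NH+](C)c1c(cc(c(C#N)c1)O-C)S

Heavy atoms from the SMILES: 10 C, 2 N, 1 O, 1 S.
Implicit hydrogens by atom environment:
  4 × C (aromatic): no H
  3 × C: 3 H each → 9
  2 × C (aromatic): 1 H each → 2
  1 × C: no H
  1 × N (charge +1): 1 H
  1 × N: no H
  1 × O: no H
  1 × S: 1 H
  Total hydrogens = 13.
Net charge +1.
Molecular formula: C10H13N2OS+

C10H13N2OS+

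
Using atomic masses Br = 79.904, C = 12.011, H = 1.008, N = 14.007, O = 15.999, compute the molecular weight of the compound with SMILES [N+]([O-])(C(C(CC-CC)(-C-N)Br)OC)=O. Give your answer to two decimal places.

269.14

Molecular formula: C8H17BrN2O3.
M = 1×79.904 + 8×12.011 + 17×1.008 + 2×14.007 + 3×15.999 = 269.14 g/mol.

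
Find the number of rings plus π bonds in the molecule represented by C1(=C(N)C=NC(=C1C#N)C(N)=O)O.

Molecular formula from the SMILES: C7H6N4O2.
DoU = (2C + 2 + N − H − X)/2 = (2·7 + 2 + 4 − 6 − 0)/2 = 14/2 = 7.
(Structurally: 1 ring(s) + 6 π bond(s) = 7.)

7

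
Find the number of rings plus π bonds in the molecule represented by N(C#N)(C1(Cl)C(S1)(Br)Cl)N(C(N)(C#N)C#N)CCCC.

7

Molecular formula from the SMILES: C10H11BrCl2N6S.
DoU = (2C + 2 + N − H − X)/2 = (2·10 + 2 + 6 − 11 − 3)/2 = 14/2 = 7.
(Structurally: 1 ring(s) + 6 π bond(s) = 7.)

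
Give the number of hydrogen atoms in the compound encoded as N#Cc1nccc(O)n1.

Hydrogens are implicit in SMILES; fill each atom to its normal valence:
  2 × C (aromatic): 1 H each → 2
  2 × C (aromatic): no H
  2 × N (aromatic): no H
  1 × C: no H
  1 × N: no H
  1 × O: 1 H
  Total hydrogens = 3.

3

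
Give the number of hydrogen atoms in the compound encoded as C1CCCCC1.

12

Hydrogens are implicit in SMILES; fill each atom to its normal valence:
  6 × C: 2 H each → 12
  Total hydrogens = 12.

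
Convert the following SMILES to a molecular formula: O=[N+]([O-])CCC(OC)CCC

C7H15NO3

Heavy atoms from the SMILES: 7 C, 1 N, 3 O.
Implicit hydrogens by atom environment:
  4 × C: 2 H each → 8
  2 × C: 3 H each → 6
  2 × O: no H
  1 × C: 1 H
  1 × N (charge +1): no H
  1 × O (charge -1): no H
  Total hydrogens = 15.
Molecular formula: C7H15NO3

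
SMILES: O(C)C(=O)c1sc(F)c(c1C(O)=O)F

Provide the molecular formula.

Heavy atoms from the SMILES: 7 C, 2 F, 4 O, 1 S.
Implicit hydrogens by atom environment:
  4 × C (aromatic): no H
  3 × O: no H
  2 × C: no H
  2 × F: no H
  1 × C: 3 H
  1 × O: 1 H
  1 × S (aromatic): no H
  Total hydrogens = 4.
Molecular formula: C7H4F2O4S

C7H4F2O4S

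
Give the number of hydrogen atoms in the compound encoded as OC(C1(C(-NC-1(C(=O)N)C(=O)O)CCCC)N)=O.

17

Hydrogens are implicit in SMILES; fill each atom to its normal valence:
  5 × C: no H
  3 × C: 2 H each → 6
  3 × O: no H
  2 × N: 2 H each → 4
  2 × O: 1 H each → 2
  1 × C: 3 H
  1 × C: 1 H
  1 × N: 1 H
  Total hydrogens = 17.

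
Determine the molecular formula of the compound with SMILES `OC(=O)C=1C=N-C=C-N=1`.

C5H4N2O2

Heavy atoms from the SMILES: 5 C, 2 N, 2 O.
Implicit hydrogens by atom environment:
  3 × C (aromatic): 1 H each → 3
  2 × N (aromatic): no H
  1 × C (aromatic): no H
  1 × C: no H
  1 × O: 1 H
  1 × O: no H
  Total hydrogens = 4.
Molecular formula: C5H4N2O2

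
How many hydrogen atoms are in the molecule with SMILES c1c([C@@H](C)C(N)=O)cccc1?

11

Hydrogens are implicit in SMILES; fill each atom to its normal valence:
  5 × C (aromatic): 1 H each → 5
  1 × C: 3 H
  1 × C: 1 H
  1 × C: no H
  1 × C (aromatic): no H
  1 × N: 2 H
  1 × O: no H
  Total hydrogens = 11.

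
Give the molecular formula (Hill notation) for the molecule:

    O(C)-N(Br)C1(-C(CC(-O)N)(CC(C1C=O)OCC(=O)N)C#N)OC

C13H21BrN4O6

Heavy atoms from the SMILES: 1 Br, 13 C, 4 N, 6 O.
Implicit hydrogens by atom environment:
  5 × O: no H
  4 × C: 1 H each → 4
  4 × C: no H
  3 × C: 2 H each → 6
  2 × C: 3 H each → 6
  2 × N: 2 H each → 4
  2 × N: no H
  1 × Br: no H
  1 × O: 1 H
  Total hydrogens = 21.
Molecular formula: C13H21BrN4O6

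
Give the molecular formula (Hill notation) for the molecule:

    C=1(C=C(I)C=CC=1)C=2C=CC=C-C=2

Heavy atoms from the SMILES: 12 C, 1 I.
Implicit hydrogens by atom environment:
  9 × C (aromatic): 1 H each → 9
  3 × C (aromatic): no H
  1 × I: no H
  Total hydrogens = 9.
Molecular formula: C12H9I

C12H9I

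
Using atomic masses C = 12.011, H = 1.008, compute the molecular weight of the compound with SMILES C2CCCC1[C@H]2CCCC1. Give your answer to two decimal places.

Molecular formula: C10H18.
M = 10×12.011 + 18×1.008 = 138.25 g/mol.

138.25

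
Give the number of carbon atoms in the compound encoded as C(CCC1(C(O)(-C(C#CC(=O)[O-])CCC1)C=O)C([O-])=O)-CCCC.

18

The symbol for carbon appears 18 times in the SMILES.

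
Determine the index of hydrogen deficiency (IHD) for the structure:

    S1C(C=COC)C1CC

2

Molecular formula from the SMILES: C7H12OS.
DoU = (2C + 2 + N − H − X)/2 = (2·7 + 2 + 0 − 12 − 0)/2 = 4/2 = 2.
(Structurally: 1 ring(s) + 1 π bond(s) = 2.)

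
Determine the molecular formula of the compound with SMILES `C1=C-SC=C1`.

C4H4S

Heavy atoms from the SMILES: 4 C, 1 S.
Implicit hydrogens by atom environment:
  4 × C (aromatic): 1 H each → 4
  1 × S (aromatic): no H
  Total hydrogens = 4.
Molecular formula: C4H4S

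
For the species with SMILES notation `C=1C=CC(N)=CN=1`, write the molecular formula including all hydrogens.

C5H6N2

Heavy atoms from the SMILES: 5 C, 2 N.
Implicit hydrogens by atom environment:
  4 × C (aromatic): 1 H each → 4
  1 × C (aromatic): no H
  1 × N: 2 H
  1 × N (aromatic): no H
  Total hydrogens = 6.
Molecular formula: C5H6N2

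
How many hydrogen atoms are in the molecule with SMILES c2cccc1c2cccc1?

8

Hydrogens are implicit in SMILES; fill each atom to its normal valence:
  8 × C (aromatic): 1 H each → 8
  2 × C (aromatic): no H
  Total hydrogens = 8.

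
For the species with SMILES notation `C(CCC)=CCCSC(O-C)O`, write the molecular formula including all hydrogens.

Heavy atoms from the SMILES: 9 C, 2 O, 1 S.
Implicit hydrogens by atom environment:
  4 × C: 2 H each → 8
  3 × C: 1 H each → 3
  2 × C: 3 H each → 6
  1 × O: 1 H
  1 × O: no H
  1 × S: no H
  Total hydrogens = 18.
Molecular formula: C9H18O2S

C9H18O2S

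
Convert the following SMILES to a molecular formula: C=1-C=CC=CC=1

C6H6

Heavy atoms from the SMILES: 6 C.
Implicit hydrogens by atom environment:
  6 × C (aromatic): 1 H each → 6
  Total hydrogens = 6.
Molecular formula: C6H6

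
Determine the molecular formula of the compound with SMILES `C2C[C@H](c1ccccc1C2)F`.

Heavy atoms from the SMILES: 10 C, 1 F.
Implicit hydrogens by atom environment:
  4 × C (aromatic): 1 H each → 4
  3 × C: 2 H each → 6
  2 × C (aromatic): no H
  1 × C: 1 H
  1 × F: no H
  Total hydrogens = 11.
Molecular formula: C10H11F

C10H11F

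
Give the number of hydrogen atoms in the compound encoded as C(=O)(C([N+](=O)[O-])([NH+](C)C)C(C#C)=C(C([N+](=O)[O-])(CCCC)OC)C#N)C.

Hydrogens are implicit in SMILES; fill each atom to its normal valence:
  7 × C: no H
  5 × C: 3 H each → 15
  4 × O: no H
  3 × C: 2 H each → 6
  2 × N (charge +1): no H
  2 × O (charge -1): no H
  1 × C: 1 H
  1 × N (charge +1): 1 H
  1 × N: no H
  Total hydrogens = 23.

23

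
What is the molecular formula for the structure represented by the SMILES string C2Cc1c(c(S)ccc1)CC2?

C10H12S

Heavy atoms from the SMILES: 10 C, 1 S.
Implicit hydrogens by atom environment:
  4 × C: 2 H each → 8
  3 × C (aromatic): 1 H each → 3
  3 × C (aromatic): no H
  1 × S: 1 H
  Total hydrogens = 12.
Molecular formula: C10H12S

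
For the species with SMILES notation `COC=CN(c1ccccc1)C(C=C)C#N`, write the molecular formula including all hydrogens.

C13H14N2O

Heavy atoms from the SMILES: 13 C, 2 N, 1 O.
Implicit hydrogens by atom environment:
  5 × C (aromatic): 1 H each → 5
  4 × C: 1 H each → 4
  2 × N: no H
  1 × C: 3 H
  1 × C: 2 H
  1 × C: no H
  1 × C (aromatic): no H
  1 × O: no H
  Total hydrogens = 14.
Molecular formula: C13H14N2O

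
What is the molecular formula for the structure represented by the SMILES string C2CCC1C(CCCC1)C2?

Heavy atoms from the SMILES: 10 C.
Implicit hydrogens by atom environment:
  8 × C: 2 H each → 16
  2 × C: 1 H each → 2
  Total hydrogens = 18.
Molecular formula: C10H18

C10H18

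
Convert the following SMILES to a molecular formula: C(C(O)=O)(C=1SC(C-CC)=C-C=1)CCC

Heavy atoms from the SMILES: 12 C, 2 O, 1 S.
Implicit hydrogens by atom environment:
  4 × C: 2 H each → 8
  2 × C: 3 H each → 6
  2 × C (aromatic): 1 H each → 2
  2 × C (aromatic): no H
  1 × C: 1 H
  1 × C: no H
  1 × O: 1 H
  1 × O: no H
  1 × S (aromatic): no H
  Total hydrogens = 18.
Molecular formula: C12H18O2S

C12H18O2S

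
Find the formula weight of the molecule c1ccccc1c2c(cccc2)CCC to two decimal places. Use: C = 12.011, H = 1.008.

196.29

Molecular formula: C15H16.
M = 15×12.011 + 16×1.008 = 196.29 g/mol.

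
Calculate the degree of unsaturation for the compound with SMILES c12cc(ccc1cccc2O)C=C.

8

Molecular formula from the SMILES: C12H10O.
DoU = (2C + 2 + N − H − X)/2 = (2·12 + 2 + 0 − 10 − 0)/2 = 16/2 = 8.
(Structurally: 2 ring(s) + 6 π bond(s) = 8.)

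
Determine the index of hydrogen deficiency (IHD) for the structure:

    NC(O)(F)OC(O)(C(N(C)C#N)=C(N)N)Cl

Molecular formula from the SMILES: C6H11ClFN5O3.
DoU = (2C + 2 + N − H − X)/2 = (2·6 + 2 + 5 − 11 − 2)/2 = 6/2 = 3.
(Structurally: 0 ring(s) + 3 π bond(s) = 3.)

3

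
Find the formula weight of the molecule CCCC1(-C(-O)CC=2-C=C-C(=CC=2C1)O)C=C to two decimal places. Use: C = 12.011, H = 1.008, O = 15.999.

232.32

Molecular formula: C15H20O2.
M = 15×12.011 + 20×1.008 + 2×15.999 = 232.32 g/mol.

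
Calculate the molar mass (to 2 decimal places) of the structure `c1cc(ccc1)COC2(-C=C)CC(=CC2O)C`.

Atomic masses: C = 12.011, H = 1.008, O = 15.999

Molecular formula: C15H18O2.
M = 15×12.011 + 18×1.008 + 2×15.999 = 230.31 g/mol.

230.31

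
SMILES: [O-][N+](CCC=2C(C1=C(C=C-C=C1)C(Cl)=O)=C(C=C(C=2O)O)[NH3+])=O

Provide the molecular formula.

C15H14ClN2O5+

Heavy atoms from the SMILES: 15 C, 1 Cl, 2 N, 5 O.
Implicit hydrogens by atom environment:
  7 × C (aromatic): no H
  5 × C (aromatic): 1 H each → 5
  2 × C: 2 H each → 4
  2 × O: 1 H each → 2
  2 × O: no H
  1 × C: no H
  1 × Cl: no H
  1 × N (charge +1): 3 H
  1 × N (charge +1): no H
  1 × O (charge -1): no H
  Total hydrogens = 14.
Net charge +1.
Molecular formula: C15H14ClN2O5+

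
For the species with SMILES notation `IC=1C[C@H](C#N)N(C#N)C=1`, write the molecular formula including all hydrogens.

C6H4IN3

Heavy atoms from the SMILES: 6 C, 1 I, 3 N.
Implicit hydrogens by atom environment:
  3 × C: no H
  3 × N: no H
  2 × C: 1 H each → 2
  1 × C: 2 H
  1 × I: no H
  Total hydrogens = 4.
Molecular formula: C6H4IN3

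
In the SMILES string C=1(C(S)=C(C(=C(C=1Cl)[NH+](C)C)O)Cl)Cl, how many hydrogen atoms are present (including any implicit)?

Hydrogens are implicit in SMILES; fill each atom to its normal valence:
  6 × C (aromatic): no H
  3 × Cl: no H
  2 × C: 3 H each → 6
  1 × N (charge +1): 1 H
  1 × O: 1 H
  1 × S: 1 H
  Total hydrogens = 9.

9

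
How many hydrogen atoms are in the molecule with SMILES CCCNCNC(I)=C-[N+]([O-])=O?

Hydrogens are implicit in SMILES; fill each atom to its normal valence:
  3 × C: 2 H each → 6
  2 × N: 1 H each → 2
  1 × C: 3 H
  1 × C: 1 H
  1 × C: no H
  1 × I: no H
  1 × N (charge +1): no H
  1 × O: no H
  1 × O (charge -1): no H
  Total hydrogens = 12.

12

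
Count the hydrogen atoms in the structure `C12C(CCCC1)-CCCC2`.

18

Hydrogens are implicit in SMILES; fill each atom to its normal valence:
  8 × C: 2 H each → 16
  2 × C: 1 H each → 2
  Total hydrogens = 18.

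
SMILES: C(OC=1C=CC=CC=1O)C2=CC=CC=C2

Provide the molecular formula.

Heavy atoms from the SMILES: 13 C, 2 O.
Implicit hydrogens by atom environment:
  9 × C (aromatic): 1 H each → 9
  3 × C (aromatic): no H
  1 × C: 2 H
  1 × O: 1 H
  1 × O: no H
  Total hydrogens = 12.
Molecular formula: C13H12O2

C13H12O2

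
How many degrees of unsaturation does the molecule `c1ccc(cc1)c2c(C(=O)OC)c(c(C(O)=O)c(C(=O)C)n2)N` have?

11

Molecular formula from the SMILES: C16H14N2O5.
DoU = (2C + 2 + N − H − X)/2 = (2·16 + 2 + 2 − 14 − 0)/2 = 22/2 = 11.
(Structurally: 2 ring(s) + 9 π bond(s) = 11.)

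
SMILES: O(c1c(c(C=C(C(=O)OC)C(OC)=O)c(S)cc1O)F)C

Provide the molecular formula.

Heavy atoms from the SMILES: 13 C, 1 F, 6 O, 1 S.
Implicit hydrogens by atom environment:
  5 × C (aromatic): no H
  5 × O: no H
  3 × C: 3 H each → 9
  3 × C: no H
  1 × C (aromatic): 1 H
  1 × C: 1 H
  1 × F: no H
  1 × O: 1 H
  1 × S: 1 H
  Total hydrogens = 13.
Molecular formula: C13H13FO6S

C13H13FO6S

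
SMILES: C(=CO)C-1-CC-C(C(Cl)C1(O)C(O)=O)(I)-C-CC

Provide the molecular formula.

C12H18ClIO4

Heavy atoms from the SMILES: 12 C, 1 Cl, 1 I, 4 O.
Implicit hydrogens by atom environment:
  4 × C: 2 H each → 8
  4 × C: 1 H each → 4
  3 × C: no H
  3 × O: 1 H each → 3
  1 × C: 3 H
  1 × Cl: no H
  1 × I: no H
  1 × O: no H
  Total hydrogens = 18.
Molecular formula: C12H18ClIO4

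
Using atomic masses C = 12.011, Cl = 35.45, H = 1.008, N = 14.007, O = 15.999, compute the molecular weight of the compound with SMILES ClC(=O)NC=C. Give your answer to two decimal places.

105.52

Molecular formula: C3H4ClNO.
M = 3×12.011 + 1×35.45 + 4×1.008 + 1×14.007 + 1×15.999 = 105.52 g/mol.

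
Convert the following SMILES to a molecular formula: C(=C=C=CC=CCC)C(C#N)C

Heavy atoms from the SMILES: 11 C, 1 N.
Implicit hydrogens by atom environment:
  5 × C: 1 H each → 5
  3 × C: no H
  2 × C: 3 H each → 6
  1 × C: 2 H
  1 × N: no H
  Total hydrogens = 13.
Molecular formula: C11H13N

C11H13N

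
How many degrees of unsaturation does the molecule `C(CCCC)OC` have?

0

Molecular formula from the SMILES: C6H14O.
DoU = (2C + 2 + N − H − X)/2 = (2·6 + 2 + 0 − 14 − 0)/2 = 0/2 = 0.
(Structurally: 0 ring(s) + 0 π bond(s) = 0.)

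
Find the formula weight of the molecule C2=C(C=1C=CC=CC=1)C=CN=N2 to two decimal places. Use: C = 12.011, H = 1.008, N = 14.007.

156.19

Molecular formula: C10H8N2.
M = 10×12.011 + 8×1.008 + 2×14.007 = 156.19 g/mol.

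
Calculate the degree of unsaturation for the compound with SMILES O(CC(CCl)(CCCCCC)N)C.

0

Molecular formula from the SMILES: C10H22ClNO.
DoU = (2C + 2 + N − H − X)/2 = (2·10 + 2 + 1 − 22 − 1)/2 = 0/2 = 0.
(Structurally: 0 ring(s) + 0 π bond(s) = 0.)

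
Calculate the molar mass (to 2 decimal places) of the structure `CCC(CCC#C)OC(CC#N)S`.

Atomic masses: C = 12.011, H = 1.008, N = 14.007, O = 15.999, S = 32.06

Molecular formula: C10H15NOS.
M = 10×12.011 + 15×1.008 + 1×14.007 + 1×15.999 + 1×32.06 = 197.30 g/mol.

197.30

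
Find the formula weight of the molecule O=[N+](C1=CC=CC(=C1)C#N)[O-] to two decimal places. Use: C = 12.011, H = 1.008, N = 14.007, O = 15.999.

148.12

Molecular formula: C7H4N2O2.
M = 7×12.011 + 4×1.008 + 2×14.007 + 2×15.999 = 148.12 g/mol.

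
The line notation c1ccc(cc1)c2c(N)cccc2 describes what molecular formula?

Heavy atoms from the SMILES: 12 C, 1 N.
Implicit hydrogens by atom environment:
  9 × C (aromatic): 1 H each → 9
  3 × C (aromatic): no H
  1 × N: 2 H
  Total hydrogens = 11.
Molecular formula: C12H11N

C12H11N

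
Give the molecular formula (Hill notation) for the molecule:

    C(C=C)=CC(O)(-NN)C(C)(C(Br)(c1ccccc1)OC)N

C15H22BrN3O2

Heavy atoms from the SMILES: 1 Br, 15 C, 3 N, 2 O.
Implicit hydrogens by atom environment:
  5 × C (aromatic): 1 H each → 5
  3 × C: 1 H each → 3
  3 × C: no H
  2 × C: 3 H each → 6
  2 × N: 2 H each → 4
  1 × Br: no H
  1 × C: 2 H
  1 × C (aromatic): no H
  1 × N: 1 H
  1 × O: 1 H
  1 × O: no H
  Total hydrogens = 22.
Molecular formula: C15H22BrN3O2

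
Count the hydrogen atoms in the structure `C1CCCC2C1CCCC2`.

18

Hydrogens are implicit in SMILES; fill each atom to its normal valence:
  8 × C: 2 H each → 16
  2 × C: 1 H each → 2
  Total hydrogens = 18.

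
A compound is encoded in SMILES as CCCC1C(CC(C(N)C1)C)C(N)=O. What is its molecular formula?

Heavy atoms from the SMILES: 11 C, 2 N, 1 O.
Implicit hydrogens by atom environment:
  4 × C: 2 H each → 8
  4 × C: 1 H each → 4
  2 × C: 3 H each → 6
  2 × N: 2 H each → 4
  1 × C: no H
  1 × O: no H
  Total hydrogens = 22.
Molecular formula: C11H22N2O

C11H22N2O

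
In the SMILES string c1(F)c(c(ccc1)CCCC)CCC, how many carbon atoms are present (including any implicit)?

The symbol for carbon appears 13 times in the SMILES. Lowercase c denotes aromatic carbon and counts toward C.

13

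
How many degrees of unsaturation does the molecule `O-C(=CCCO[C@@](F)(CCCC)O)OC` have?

1

Molecular formula from the SMILES: C10H19FO4.
DoU = (2C + 2 + N − H − X)/2 = (2·10 + 2 + 0 − 19 − 1)/2 = 2/2 = 1.
(Structurally: 0 ring(s) + 1 π bond(s) = 1.)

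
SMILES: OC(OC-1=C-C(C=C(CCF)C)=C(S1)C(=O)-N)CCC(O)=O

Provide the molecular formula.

C14H18FNO5S

Heavy atoms from the SMILES: 14 C, 1 F, 1 N, 5 O, 1 S.
Implicit hydrogens by atom environment:
  4 × C: 2 H each → 8
  3 × C (aromatic): no H
  3 × C: no H
  3 × O: no H
  2 × C: 1 H each → 2
  2 × O: 1 H each → 2
  1 × C: 3 H
  1 × C (aromatic): 1 H
  1 × F: no H
  1 × N: 2 H
  1 × S (aromatic): no H
  Total hydrogens = 18.
Molecular formula: C14H18FNO5S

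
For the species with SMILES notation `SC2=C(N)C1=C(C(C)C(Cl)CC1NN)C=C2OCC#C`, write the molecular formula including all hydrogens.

Heavy atoms from the SMILES: 14 C, 1 Cl, 3 N, 1 O, 1 S.
Implicit hydrogens by atom environment:
  5 × C (aromatic): no H
  4 × C: 1 H each → 4
  2 × C: 2 H each → 4
  2 × N: 2 H each → 4
  1 × C: 3 H
  1 × C (aromatic): 1 H
  1 × C: no H
  1 × Cl: no H
  1 × N: 1 H
  1 × O: no H
  1 × S: 1 H
  Total hydrogens = 18.
Molecular formula: C14H18ClN3OS

C14H18ClN3OS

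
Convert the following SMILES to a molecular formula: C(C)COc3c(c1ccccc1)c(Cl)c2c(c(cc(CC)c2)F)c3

C21H20ClFO

Heavy atoms from the SMILES: 21 C, 1 Cl, 1 F, 1 O.
Implicit hydrogens by atom environment:
  8 × C (aromatic): 1 H each → 8
  8 × C (aromatic): no H
  3 × C: 2 H each → 6
  2 × C: 3 H each → 6
  1 × Cl: no H
  1 × F: no H
  1 × O: no H
  Total hydrogens = 20.
Molecular formula: C21H20ClFO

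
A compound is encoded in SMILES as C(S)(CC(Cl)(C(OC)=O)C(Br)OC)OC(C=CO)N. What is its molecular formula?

Heavy atoms from the SMILES: 1 Br, 10 C, 1 Cl, 1 N, 5 O, 1 S.
Implicit hydrogens by atom environment:
  5 × C: 1 H each → 5
  4 × O: no H
  2 × C: 3 H each → 6
  2 × C: no H
  1 × Br: no H
  1 × C: 2 H
  1 × Cl: no H
  1 × N: 2 H
  1 × O: 1 H
  1 × S: 1 H
  Total hydrogens = 17.
Molecular formula: C10H17BrClNO5S

C10H17BrClNO5S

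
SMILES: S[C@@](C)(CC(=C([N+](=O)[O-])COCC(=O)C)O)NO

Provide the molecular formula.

C9H16N2O6S

Heavy atoms from the SMILES: 9 C, 2 N, 6 O, 1 S.
Implicit hydrogens by atom environment:
  4 × C: no H
  3 × C: 2 H each → 6
  3 × O: no H
  2 × C: 3 H each → 6
  2 × O: 1 H each → 2
  1 × N: 1 H
  1 × N (charge +1): no H
  1 × O (charge -1): no H
  1 × S: 1 H
  Total hydrogens = 16.
Molecular formula: C9H16N2O6S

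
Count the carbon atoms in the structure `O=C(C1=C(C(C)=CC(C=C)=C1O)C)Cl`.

The symbol for carbon appears 11 times in the SMILES. (Cl is a single chlorine, not C + l.)

11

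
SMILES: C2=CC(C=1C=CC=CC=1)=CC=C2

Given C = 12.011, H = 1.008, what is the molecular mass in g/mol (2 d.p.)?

154.21

Molecular formula: C12H10.
M = 12×12.011 + 10×1.008 = 154.21 g/mol.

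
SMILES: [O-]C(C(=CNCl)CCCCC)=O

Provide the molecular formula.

C8H13ClNO2-

Heavy atoms from the SMILES: 8 C, 1 Cl, 1 N, 2 O.
Implicit hydrogens by atom environment:
  4 × C: 2 H each → 8
  2 × C: no H
  1 × C: 3 H
  1 × C: 1 H
  1 × Cl: no H
  1 × N: 1 H
  1 × O: no H
  1 × O (charge -1): no H
  Total hydrogens = 13.
Net charge -1.
Molecular formula: C8H13ClNO2-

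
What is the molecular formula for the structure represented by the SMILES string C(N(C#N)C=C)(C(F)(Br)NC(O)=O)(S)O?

Heavy atoms from the SMILES: 1 Br, 6 C, 1 F, 3 N, 3 O, 1 S.
Implicit hydrogens by atom environment:
  4 × C: no H
  2 × N: no H
  2 × O: 1 H each → 2
  1 × Br: no H
  1 × C: 2 H
  1 × C: 1 H
  1 × F: no H
  1 × N: 1 H
  1 × O: no H
  1 × S: 1 H
  Total hydrogens = 7.
Molecular formula: C6H7BrFN3O3S

C6H7BrFN3O3S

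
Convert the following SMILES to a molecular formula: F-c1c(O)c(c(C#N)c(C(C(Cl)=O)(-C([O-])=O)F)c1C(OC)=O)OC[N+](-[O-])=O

Heavy atoms from the SMILES: 13 C, 1 Cl, 2 F, 2 N, 9 O.
Implicit hydrogens by atom environment:
  6 × C (aromatic): no H
  6 × O: no H
  5 × C: no H
  2 × F: no H
  2 × O (charge -1): no H
  1 × C: 3 H
  1 × C: 2 H
  1 × Cl: no H
  1 × N: no H
  1 × N (charge +1): no H
  1 × O: 1 H
  Total hydrogens = 6.
Net charge -1.
Molecular formula: C13H6ClF2N2O9-

C13H6ClF2N2O9-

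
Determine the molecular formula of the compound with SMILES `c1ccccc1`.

C6H6

Heavy atoms from the SMILES: 6 C.
Implicit hydrogens by atom environment:
  6 × C (aromatic): 1 H each → 6
  Total hydrogens = 6.
Molecular formula: C6H6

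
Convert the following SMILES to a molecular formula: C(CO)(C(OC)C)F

C5H11FO2

Heavy atoms from the SMILES: 5 C, 1 F, 2 O.
Implicit hydrogens by atom environment:
  2 × C: 3 H each → 6
  2 × C: 1 H each → 2
  1 × C: 2 H
  1 × F: no H
  1 × O: 1 H
  1 × O: no H
  Total hydrogens = 11.
Molecular formula: C5H11FO2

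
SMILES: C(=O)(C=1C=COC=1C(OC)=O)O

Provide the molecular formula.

C7H6O5

Heavy atoms from the SMILES: 7 C, 5 O.
Implicit hydrogens by atom environment:
  3 × O: no H
  2 × C (aromatic): 1 H each → 2
  2 × C (aromatic): no H
  2 × C: no H
  1 × C: 3 H
  1 × O: 1 H
  1 × O (aromatic): no H
  Total hydrogens = 6.
Molecular formula: C7H6O5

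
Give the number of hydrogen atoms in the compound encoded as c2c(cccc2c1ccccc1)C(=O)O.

10

Hydrogens are implicit in SMILES; fill each atom to its normal valence:
  9 × C (aromatic): 1 H each → 9
  3 × C (aromatic): no H
  1 × C: no H
  1 × O: 1 H
  1 × O: no H
  Total hydrogens = 10.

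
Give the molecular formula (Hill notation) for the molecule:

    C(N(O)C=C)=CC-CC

Heavy atoms from the SMILES: 7 C, 1 N, 1 O.
Implicit hydrogens by atom environment:
  3 × C: 2 H each → 6
  3 × C: 1 H each → 3
  1 × C: 3 H
  1 × N: no H
  1 × O: 1 H
  Total hydrogens = 13.
Molecular formula: C7H13NO

C7H13NO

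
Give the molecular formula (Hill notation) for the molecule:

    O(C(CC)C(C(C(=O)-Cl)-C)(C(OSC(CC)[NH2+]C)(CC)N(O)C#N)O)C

Heavy atoms from the SMILES: 16 C, 1 Cl, 3 N, 5 O, 1 S.
Implicit hydrogens by atom environment:
  6 × C: 3 H each → 18
  4 × C: no H
  3 × C: 2 H each → 6
  3 × C: 1 H each → 3
  3 × O: no H
  2 × N: no H
  2 × O: 1 H each → 2
  1 × Cl: no H
  1 × N (charge +1): 2 H
  1 × S: no H
  Total hydrogens = 31.
Net charge +1.
Molecular formula: C16H31ClN3O5S+

C16H31ClN3O5S+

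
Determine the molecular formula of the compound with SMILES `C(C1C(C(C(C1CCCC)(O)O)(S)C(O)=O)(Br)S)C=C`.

Heavy atoms from the SMILES: 1 Br, 13 C, 4 O, 2 S.
Implicit hydrogens by atom environment:
  5 × C: 2 H each → 10
  4 × C: no H
  3 × C: 1 H each → 3
  3 × O: 1 H each → 3
  2 × S: 1 H each → 2
  1 × Br: no H
  1 × C: 3 H
  1 × O: no H
  Total hydrogens = 21.
Molecular formula: C13H21BrO4S2

C13H21BrO4S2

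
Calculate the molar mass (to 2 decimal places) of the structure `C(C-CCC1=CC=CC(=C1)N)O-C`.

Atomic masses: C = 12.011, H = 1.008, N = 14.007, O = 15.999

Molecular formula: C11H17NO.
M = 11×12.011 + 17×1.008 + 1×14.007 + 1×15.999 = 179.26 g/mol.

179.26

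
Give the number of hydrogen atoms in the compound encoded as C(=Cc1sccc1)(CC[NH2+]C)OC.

Hydrogens are implicit in SMILES; fill each atom to its normal valence:
  3 × C (aromatic): 1 H each → 3
  2 × C: 3 H each → 6
  2 × C: 2 H each → 4
  1 × C: 1 H
  1 × C (aromatic): no H
  1 × C: no H
  1 × N (charge +1): 2 H
  1 × O: no H
  1 × S (aromatic): no H
  Total hydrogens = 16.

16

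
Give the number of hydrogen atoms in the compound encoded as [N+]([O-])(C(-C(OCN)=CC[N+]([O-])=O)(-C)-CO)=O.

Hydrogens are implicit in SMILES; fill each atom to its normal valence:
  3 × C: 2 H each → 6
  3 × O: no H
  2 × C: no H
  2 × N (charge +1): no H
  2 × O (charge -1): no H
  1 × C: 3 H
  1 × C: 1 H
  1 × N: 2 H
  1 × O: 1 H
  Total hydrogens = 13.

13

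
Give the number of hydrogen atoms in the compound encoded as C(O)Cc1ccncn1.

8

Hydrogens are implicit in SMILES; fill each atom to its normal valence:
  3 × C (aromatic): 1 H each → 3
  2 × C: 2 H each → 4
  2 × N (aromatic): no H
  1 × C (aromatic): no H
  1 × O: 1 H
  Total hydrogens = 8.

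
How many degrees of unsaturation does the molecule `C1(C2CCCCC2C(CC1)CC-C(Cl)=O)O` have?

Molecular formula from the SMILES: C13H21ClO2.
DoU = (2C + 2 + N − H − X)/2 = (2·13 + 2 + 0 − 21 − 1)/2 = 6/2 = 3.
(Structurally: 2 ring(s) + 1 π bond(s) = 3.)

3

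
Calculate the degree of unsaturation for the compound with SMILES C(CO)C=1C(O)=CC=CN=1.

4

Molecular formula from the SMILES: C7H9NO2.
DoU = (2C + 2 + N − H − X)/2 = (2·7 + 2 + 1 − 9 − 0)/2 = 8/2 = 4.
(Structurally: 1 ring(s) + 3 π bond(s) = 4.)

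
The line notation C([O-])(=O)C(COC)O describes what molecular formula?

Heavy atoms from the SMILES: 4 C, 4 O.
Implicit hydrogens by atom environment:
  2 × O: no H
  1 × C: 3 H
  1 × C: 2 H
  1 × C: 1 H
  1 × C: no H
  1 × O: 1 H
  1 × O (charge -1): no H
  Total hydrogens = 7.
Net charge -1.
Molecular formula: C4H7O4-

C4H7O4-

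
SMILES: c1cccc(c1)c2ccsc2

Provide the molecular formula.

Heavy atoms from the SMILES: 10 C, 1 S.
Implicit hydrogens by atom environment:
  8 × C (aromatic): 1 H each → 8
  2 × C (aromatic): no H
  1 × S (aromatic): no H
  Total hydrogens = 8.
Molecular formula: C10H8S

C10H8S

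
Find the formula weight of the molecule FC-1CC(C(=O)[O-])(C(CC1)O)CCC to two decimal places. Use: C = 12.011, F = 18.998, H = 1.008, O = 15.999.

203.23

Molecular formula: C10H16FO3-.
M = 10×12.011 + 1×18.998 + 16×1.008 + 3×15.999 = 203.23 g/mol.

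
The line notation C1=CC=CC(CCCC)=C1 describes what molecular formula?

C10H14

Heavy atoms from the SMILES: 10 C.
Implicit hydrogens by atom environment:
  5 × C (aromatic): 1 H each → 5
  3 × C: 2 H each → 6
  1 × C: 3 H
  1 × C (aromatic): no H
  Total hydrogens = 14.
Molecular formula: C10H14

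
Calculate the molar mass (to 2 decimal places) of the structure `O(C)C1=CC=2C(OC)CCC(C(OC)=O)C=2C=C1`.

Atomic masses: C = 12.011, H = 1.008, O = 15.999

250.29

Molecular formula: C14H18O4.
M = 14×12.011 + 18×1.008 + 4×15.999 = 250.29 g/mol.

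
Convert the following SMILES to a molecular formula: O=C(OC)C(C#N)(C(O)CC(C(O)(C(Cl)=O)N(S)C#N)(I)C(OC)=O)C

C13H15ClIN3O7S

Heavy atoms from the SMILES: 13 C, 1 Cl, 1 I, 3 N, 7 O, 1 S.
Implicit hydrogens by atom environment:
  8 × C: no H
  5 × O: no H
  3 × C: 3 H each → 9
  3 × N: no H
  2 × O: 1 H each → 2
  1 × C: 2 H
  1 × C: 1 H
  1 × Cl: no H
  1 × I: no H
  1 × S: 1 H
  Total hydrogens = 15.
Molecular formula: C13H15ClIN3O7S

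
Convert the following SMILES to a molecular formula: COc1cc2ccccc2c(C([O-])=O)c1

C12H9O3-

Heavy atoms from the SMILES: 12 C, 3 O.
Implicit hydrogens by atom environment:
  6 × C (aromatic): 1 H each → 6
  4 × C (aromatic): no H
  2 × O: no H
  1 × C: 3 H
  1 × C: no H
  1 × O (charge -1): no H
  Total hydrogens = 9.
Net charge -1.
Molecular formula: C12H9O3-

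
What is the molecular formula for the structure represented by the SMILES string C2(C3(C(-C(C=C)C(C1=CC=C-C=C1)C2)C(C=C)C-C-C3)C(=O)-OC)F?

Heavy atoms from the SMILES: 22 C, 1 F, 2 O.
Implicit hydrogens by atom environment:
  7 × C: 1 H each → 7
  6 × C: 2 H each → 12
  5 × C (aromatic): 1 H each → 5
  2 × C: no H
  2 × O: no H
  1 × C: 3 H
  1 × C (aromatic): no H
  1 × F: no H
  Total hydrogens = 27.
Molecular formula: C22H27FO2

C22H27FO2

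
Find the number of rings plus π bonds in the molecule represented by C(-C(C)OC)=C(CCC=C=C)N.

Molecular formula from the SMILES: C10H17NO.
DoU = (2C + 2 + N − H − X)/2 = (2·10 + 2 + 1 − 17 − 0)/2 = 6/2 = 3.
(Structurally: 0 ring(s) + 3 π bond(s) = 3.)

3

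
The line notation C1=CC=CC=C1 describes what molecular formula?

C6H6

Heavy atoms from the SMILES: 6 C.
Implicit hydrogens by atom environment:
  6 × C (aromatic): 1 H each → 6
  Total hydrogens = 6.
Molecular formula: C6H6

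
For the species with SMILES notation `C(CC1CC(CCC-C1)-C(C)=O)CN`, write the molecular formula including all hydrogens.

C12H23NO

Heavy atoms from the SMILES: 12 C, 1 N, 1 O.
Implicit hydrogens by atom environment:
  8 × C: 2 H each → 16
  2 × C: 1 H each → 2
  1 × C: 3 H
  1 × C: no H
  1 × N: 2 H
  1 × O: no H
  Total hydrogens = 23.
Molecular formula: C12H23NO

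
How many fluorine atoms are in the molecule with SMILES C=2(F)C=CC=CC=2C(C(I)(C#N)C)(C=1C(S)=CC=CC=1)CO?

The symbol for fluorine appears 1 time in the SMILES.

1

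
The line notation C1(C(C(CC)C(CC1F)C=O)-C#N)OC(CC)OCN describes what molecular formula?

Heavy atoms from the SMILES: 14 C, 1 F, 2 N, 3 O.
Implicit hydrogens by atom environment:
  7 × C: 1 H each → 7
  4 × C: 2 H each → 8
  3 × O: no H
  2 × C: 3 H each → 6
  1 × C: no H
  1 × F: no H
  1 × N: 2 H
  1 × N: no H
  Total hydrogens = 23.
Molecular formula: C14H23FN2O3

C14H23FN2O3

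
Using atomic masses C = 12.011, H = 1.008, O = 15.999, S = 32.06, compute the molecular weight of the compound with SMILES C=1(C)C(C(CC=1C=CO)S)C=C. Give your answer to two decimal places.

182.28

Molecular formula: C10H14OS.
M = 10×12.011 + 14×1.008 + 1×15.999 + 1×32.06 = 182.28 g/mol.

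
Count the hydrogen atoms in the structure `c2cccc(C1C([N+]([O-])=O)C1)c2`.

9

Hydrogens are implicit in SMILES; fill each atom to its normal valence:
  5 × C (aromatic): 1 H each → 5
  2 × C: 1 H each → 2
  1 × C: 2 H
  1 × C (aromatic): no H
  1 × N (charge +1): no H
  1 × O: no H
  1 × O (charge -1): no H
  Total hydrogens = 9.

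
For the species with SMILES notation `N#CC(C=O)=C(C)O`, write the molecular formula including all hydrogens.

C5H5NO2

Heavy atoms from the SMILES: 5 C, 1 N, 2 O.
Implicit hydrogens by atom environment:
  3 × C: no H
  1 × C: 3 H
  1 × C: 1 H
  1 × N: no H
  1 × O: 1 H
  1 × O: no H
  Total hydrogens = 5.
Molecular formula: C5H5NO2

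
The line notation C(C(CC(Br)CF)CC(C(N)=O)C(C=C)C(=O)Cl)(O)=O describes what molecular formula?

C12H16BrClFNO4

Heavy atoms from the SMILES: 1 Br, 12 C, 1 Cl, 1 F, 1 N, 4 O.
Implicit hydrogens by atom environment:
  5 × C: 1 H each → 5
  4 × C: 2 H each → 8
  3 × C: no H
  3 × O: no H
  1 × Br: no H
  1 × Cl: no H
  1 × F: no H
  1 × N: 2 H
  1 × O: 1 H
  Total hydrogens = 16.
Molecular formula: C12H16BrClFNO4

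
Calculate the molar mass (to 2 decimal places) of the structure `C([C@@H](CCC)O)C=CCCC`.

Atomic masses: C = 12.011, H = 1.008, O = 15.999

156.27

Molecular formula: C10H20O.
M = 10×12.011 + 20×1.008 + 1×15.999 = 156.27 g/mol.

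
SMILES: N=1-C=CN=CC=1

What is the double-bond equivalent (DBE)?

Molecular formula from the SMILES: C4H4N2.
DoU = (2C + 2 + N − H − X)/2 = (2·4 + 2 + 2 − 4 − 0)/2 = 8/2 = 4.
(Structurally: 1 ring(s) + 3 π bond(s) = 4.)

4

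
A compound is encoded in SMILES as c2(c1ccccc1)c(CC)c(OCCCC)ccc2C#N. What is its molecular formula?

C19H21NO

Heavy atoms from the SMILES: 19 C, 1 N, 1 O.
Implicit hydrogens by atom environment:
  7 × C (aromatic): 1 H each → 7
  5 × C (aromatic): no H
  4 × C: 2 H each → 8
  2 × C: 3 H each → 6
  1 × C: no H
  1 × N: no H
  1 × O: no H
  Total hydrogens = 21.
Molecular formula: C19H21NO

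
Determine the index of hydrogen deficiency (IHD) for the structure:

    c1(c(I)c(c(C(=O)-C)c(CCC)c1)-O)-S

Molecular formula from the SMILES: C11H13IO2S.
DoU = (2C + 2 + N − H − X)/2 = (2·11 + 2 + 0 − 13 − 1)/2 = 10/2 = 5.
(Structurally: 1 ring(s) + 4 π bond(s) = 5.)

5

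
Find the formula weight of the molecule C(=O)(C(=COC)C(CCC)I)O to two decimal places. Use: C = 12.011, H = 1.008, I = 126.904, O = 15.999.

Molecular formula: C8H13IO3.
M = 8×12.011 + 13×1.008 + 1×126.904 + 3×15.999 = 284.09 g/mol.

284.09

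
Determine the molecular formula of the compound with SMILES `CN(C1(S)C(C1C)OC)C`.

Heavy atoms from the SMILES: 7 C, 1 N, 1 O, 1 S.
Implicit hydrogens by atom environment:
  4 × C: 3 H each → 12
  2 × C: 1 H each → 2
  1 × C: no H
  1 × N: no H
  1 × O: no H
  1 × S: 1 H
  Total hydrogens = 15.
Molecular formula: C7H15NOS

C7H15NOS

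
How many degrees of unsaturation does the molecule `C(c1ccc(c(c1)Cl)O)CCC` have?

4

Molecular formula from the SMILES: C10H13ClO.
DoU = (2C + 2 + N − H − X)/2 = (2·10 + 2 + 0 − 13 − 1)/2 = 8/2 = 4.
(Structurally: 1 ring(s) + 3 π bond(s) = 4.)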